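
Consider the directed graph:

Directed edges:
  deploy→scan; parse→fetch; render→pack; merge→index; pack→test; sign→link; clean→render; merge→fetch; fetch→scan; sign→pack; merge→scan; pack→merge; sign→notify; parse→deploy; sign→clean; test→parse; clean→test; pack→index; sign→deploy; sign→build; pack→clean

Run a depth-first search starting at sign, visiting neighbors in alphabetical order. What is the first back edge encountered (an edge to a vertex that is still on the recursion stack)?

pack→clean

DFS from sign (visiting neighbors in alphabetical order); mark gray on enter, black on exit:
sign gray
  build gray
  build black
  clean gray
    render gray
      pack gray
        pack→clean: clean is gray → back edge
First back edge: pack → clean.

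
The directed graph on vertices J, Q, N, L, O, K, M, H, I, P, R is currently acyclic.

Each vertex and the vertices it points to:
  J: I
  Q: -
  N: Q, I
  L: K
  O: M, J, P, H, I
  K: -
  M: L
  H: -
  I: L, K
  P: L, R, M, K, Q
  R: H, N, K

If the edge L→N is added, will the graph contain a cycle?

Adding L→N creates a cycle iff N can already reach L.
Path from N: N → I → L.
So N → … → L → N is a cycle.

Yes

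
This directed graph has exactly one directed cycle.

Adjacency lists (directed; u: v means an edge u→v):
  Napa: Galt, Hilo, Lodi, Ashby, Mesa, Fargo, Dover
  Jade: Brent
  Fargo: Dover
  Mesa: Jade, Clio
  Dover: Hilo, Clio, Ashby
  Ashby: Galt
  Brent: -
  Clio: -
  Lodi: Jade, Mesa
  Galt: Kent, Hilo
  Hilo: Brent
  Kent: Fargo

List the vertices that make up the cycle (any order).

Galt, Kent, Ashby, Dover, Fargo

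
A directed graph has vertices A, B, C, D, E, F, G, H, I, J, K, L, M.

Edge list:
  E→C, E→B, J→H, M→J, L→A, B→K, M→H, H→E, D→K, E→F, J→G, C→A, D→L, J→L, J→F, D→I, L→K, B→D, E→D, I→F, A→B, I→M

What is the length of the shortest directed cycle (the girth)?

For each vertex v, BFS finds the shortest path from v back to v.
The shortest such closed walk is B → D → L → A → B, length 4.

4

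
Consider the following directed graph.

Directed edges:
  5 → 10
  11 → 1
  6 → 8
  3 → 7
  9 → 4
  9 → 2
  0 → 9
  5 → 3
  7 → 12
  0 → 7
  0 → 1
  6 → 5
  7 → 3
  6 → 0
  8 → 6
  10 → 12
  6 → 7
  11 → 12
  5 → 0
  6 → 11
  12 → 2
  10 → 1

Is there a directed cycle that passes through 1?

1 lies on a cycle iff there is a path from 1 back to itself.
Exploring from 1, it never reaches itself; equivalently, its strongly connected component is a singleton.

No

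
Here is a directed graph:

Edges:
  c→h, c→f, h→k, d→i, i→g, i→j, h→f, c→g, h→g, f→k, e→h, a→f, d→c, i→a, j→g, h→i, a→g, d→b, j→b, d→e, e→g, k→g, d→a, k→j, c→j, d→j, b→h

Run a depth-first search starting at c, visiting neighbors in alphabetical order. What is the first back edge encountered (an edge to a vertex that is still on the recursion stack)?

DFS from c (visiting neighbors in alphabetical order); mark gray on enter, black on exit:
c gray
  f gray
    k gray
      g gray
      g black
      j gray
        b gray
          h gray
            h→f: f is gray → back edge
First back edge: h → f.

h->f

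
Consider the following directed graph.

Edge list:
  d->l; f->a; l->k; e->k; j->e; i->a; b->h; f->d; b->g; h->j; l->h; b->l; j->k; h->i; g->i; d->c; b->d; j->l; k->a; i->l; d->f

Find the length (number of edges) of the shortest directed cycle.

For each vertex v, BFS finds the shortest path from v back to v.
The shortest such closed walk is d → f → d, length 2.

2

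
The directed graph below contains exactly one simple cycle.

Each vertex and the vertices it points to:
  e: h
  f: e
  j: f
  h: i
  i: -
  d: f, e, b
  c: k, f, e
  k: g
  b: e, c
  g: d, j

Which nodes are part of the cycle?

DFS with gray/black marking from g:
g gray
  d gray
    f gray
      e gray
        h gray
          i gray
          i black
        h black
      e black
    f black
    d→e: e black — skip
    b gray
      b→e: e black — skip
      c gray
        k gray
          k→g: g is gray → back edge
Back edge closes the cycle g → d → b → c → k → g; its vertices are {b, c, d, g, k}.

b, c, d, g, k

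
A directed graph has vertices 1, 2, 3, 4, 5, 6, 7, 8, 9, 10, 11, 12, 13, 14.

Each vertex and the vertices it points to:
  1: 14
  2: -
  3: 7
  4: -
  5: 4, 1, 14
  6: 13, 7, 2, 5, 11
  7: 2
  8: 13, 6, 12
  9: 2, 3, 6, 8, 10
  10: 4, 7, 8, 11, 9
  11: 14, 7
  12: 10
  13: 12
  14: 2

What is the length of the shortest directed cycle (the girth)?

2

For each vertex v, BFS finds the shortest path from v back to v.
The shortest such closed walk is 10 → 9 → 10, length 2.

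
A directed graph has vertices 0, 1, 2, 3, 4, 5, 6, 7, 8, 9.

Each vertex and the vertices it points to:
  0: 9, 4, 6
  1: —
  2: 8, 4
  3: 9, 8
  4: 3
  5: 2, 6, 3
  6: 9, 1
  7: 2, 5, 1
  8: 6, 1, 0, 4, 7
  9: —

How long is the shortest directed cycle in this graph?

3

For each vertex v, BFS finds the shortest path from v back to v.
The shortest such closed walk is 2 → 8 → 7 → 2, length 3.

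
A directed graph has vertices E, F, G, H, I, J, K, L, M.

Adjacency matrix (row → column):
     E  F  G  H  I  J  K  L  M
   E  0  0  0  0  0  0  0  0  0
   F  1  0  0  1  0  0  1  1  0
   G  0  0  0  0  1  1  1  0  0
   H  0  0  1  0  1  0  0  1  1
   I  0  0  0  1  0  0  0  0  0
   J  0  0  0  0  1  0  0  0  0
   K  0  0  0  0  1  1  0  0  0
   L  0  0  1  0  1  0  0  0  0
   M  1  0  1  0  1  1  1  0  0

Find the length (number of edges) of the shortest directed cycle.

For each vertex v, BFS finds the shortest path from v back to v.
The shortest such closed walk is H → I → H, length 2.

2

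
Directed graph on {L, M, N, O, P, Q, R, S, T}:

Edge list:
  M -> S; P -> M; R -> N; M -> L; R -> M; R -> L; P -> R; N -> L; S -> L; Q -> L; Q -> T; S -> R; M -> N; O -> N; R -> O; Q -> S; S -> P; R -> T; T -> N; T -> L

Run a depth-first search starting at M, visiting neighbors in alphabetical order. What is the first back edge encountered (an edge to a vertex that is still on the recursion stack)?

P→M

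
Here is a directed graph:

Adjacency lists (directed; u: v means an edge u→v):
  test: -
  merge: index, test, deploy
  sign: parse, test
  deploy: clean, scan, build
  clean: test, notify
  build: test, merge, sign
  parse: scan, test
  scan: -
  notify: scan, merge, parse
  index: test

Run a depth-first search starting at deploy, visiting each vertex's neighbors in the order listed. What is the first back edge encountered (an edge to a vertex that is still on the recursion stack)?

merge->deploy

DFS from deploy (visiting each vertex's neighbors in the order listed); mark gray on enter, black on exit:
deploy gray
  clean gray
    test gray
    test black
    notify gray
      scan gray
      scan black
      merge gray
        index gray
          index→test: test black — skip
        index black
        merge→test: test black — skip
        merge→deploy: deploy is gray → back edge
First back edge: merge → deploy.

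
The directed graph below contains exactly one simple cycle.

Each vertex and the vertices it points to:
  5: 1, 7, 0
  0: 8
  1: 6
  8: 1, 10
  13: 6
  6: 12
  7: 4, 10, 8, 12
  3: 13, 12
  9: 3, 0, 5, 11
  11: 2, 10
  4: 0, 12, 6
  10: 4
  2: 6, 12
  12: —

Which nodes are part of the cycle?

DFS with gray/black marking from 0:
0 gray
  8 gray
    1 gray
      6 gray
        12 gray
        12 black
      6 black
    1 black
    10 gray
      4 gray
        4→0: 0 is gray → back edge
Back edge closes the cycle 0 → 8 → 10 → 4 → 0; its vertices are {0, 4, 8, 10}.

0, 4, 8, 10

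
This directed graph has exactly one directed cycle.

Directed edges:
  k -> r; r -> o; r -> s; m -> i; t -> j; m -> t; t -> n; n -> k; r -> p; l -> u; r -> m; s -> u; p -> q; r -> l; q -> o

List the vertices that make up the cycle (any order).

k, m, n, r, t

DFS with gray/black marking from r:
r gray
  l gray
    u gray
    u black
  l black
  m gray
    i gray
    i black
    t gray
      j gray
      j black
      n gray
        k gray
          k→r: r is gray → back edge
Back edge closes the cycle r → m → t → n → k → r; its vertices are {k, m, n, r, t}.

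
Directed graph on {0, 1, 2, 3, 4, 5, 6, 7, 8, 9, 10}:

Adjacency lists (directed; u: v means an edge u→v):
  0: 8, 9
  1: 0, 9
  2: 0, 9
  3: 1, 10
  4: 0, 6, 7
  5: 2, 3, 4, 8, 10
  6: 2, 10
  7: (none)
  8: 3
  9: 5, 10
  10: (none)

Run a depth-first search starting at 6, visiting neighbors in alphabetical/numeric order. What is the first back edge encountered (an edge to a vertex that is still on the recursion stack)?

1->0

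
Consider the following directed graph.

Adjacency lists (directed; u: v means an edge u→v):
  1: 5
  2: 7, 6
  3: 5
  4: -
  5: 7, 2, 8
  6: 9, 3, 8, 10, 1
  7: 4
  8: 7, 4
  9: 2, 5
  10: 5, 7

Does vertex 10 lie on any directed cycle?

10 is on a cycle iff 10 can reach itself via ≥1 edge.
10 → 5 → 2 → 6 → 10 — yes.

Yes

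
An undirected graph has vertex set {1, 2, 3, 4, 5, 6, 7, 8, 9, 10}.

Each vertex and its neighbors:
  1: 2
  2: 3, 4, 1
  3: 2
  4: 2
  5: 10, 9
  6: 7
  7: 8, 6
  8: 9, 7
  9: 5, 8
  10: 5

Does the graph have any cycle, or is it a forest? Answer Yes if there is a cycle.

No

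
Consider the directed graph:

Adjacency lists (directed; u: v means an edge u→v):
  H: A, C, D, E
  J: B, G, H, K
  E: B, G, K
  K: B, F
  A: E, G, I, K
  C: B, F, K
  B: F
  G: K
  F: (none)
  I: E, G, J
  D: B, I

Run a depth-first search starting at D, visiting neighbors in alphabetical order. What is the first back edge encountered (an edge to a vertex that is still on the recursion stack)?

DFS from D (visiting neighbors in alphabetical order); mark gray on enter, black on exit:
D gray
  B gray
    F gray
    F black
  B black
  I gray
    E gray
      E→B: B black — skip
      G gray
        K gray
          K→B: B black — skip
          K→F: F black — skip
        K black
      G black
      E→K: K black — skip
    E black
    I→G: G black — skip
    J gray
      J→B: B black — skip
      J→G: G black — skip
      H gray
        A gray
          A→E: E black — skip
          A→G: G black — skip
          A→I: I is gray → back edge
First back edge: A → I.

A→I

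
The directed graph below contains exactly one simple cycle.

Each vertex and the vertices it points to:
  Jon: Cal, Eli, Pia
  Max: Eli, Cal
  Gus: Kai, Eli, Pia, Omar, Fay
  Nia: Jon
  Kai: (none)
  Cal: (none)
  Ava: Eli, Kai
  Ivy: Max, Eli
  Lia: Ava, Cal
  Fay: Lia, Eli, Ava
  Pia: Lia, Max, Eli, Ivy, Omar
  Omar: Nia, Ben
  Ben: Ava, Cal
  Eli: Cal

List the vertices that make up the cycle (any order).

Jon, Nia, Pia, Omar

DFS with gray/black marking from Pia:
Pia gray
  Lia gray
    Ava gray
      Eli gray
        Cal gray
        Cal black
      Eli black
      Kai gray
      Kai black
    Ava black
    Lia→Cal: Cal black — skip
  Lia black
  Max gray
    Max→Eli: Eli black — skip
    Max→Cal: Cal black — skip
  Max black
  Pia→Eli: Eli black — skip
  Ivy gray
    Ivy→Max: Max black — skip
    Ivy→Eli: Eli black — skip
  Ivy black
  Omar gray
    Nia gray
      Jon gray
        Jon→Cal: Cal black — skip
        Jon→Eli: Eli black — skip
        Jon→Pia: Pia is gray → back edge
Back edge closes the cycle Pia → Omar → Nia → Jon → Pia; its vertices are {Jon, Nia, Pia, Omar}.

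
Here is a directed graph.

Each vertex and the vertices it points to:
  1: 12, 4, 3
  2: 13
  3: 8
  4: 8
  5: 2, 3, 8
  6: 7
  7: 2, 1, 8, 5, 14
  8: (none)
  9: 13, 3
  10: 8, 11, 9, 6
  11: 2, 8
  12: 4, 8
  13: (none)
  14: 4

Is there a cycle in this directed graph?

No

DFS with white/gray/black marking, starting from 5:
5 gray
  2 gray
    13 gray
    13 black
  2 black
  3 gray
    8 gray
    8 black
  3 black
  5→8: 8 black — skip
5 black
1 gray
  12 gray
    4 gray
      4→8: 8 black — skip
    4 black
    12→8: 8 black — skip
  12 black
  1→4: 4 black — skip
  1→3: 3 black — skip
1 black
6 gray
  7 gray
    7→2: 2 black — skip
    7→1: 1 black — skip
    7→8: 8 black — skip
    7→5: 5 black — skip
    14 gray
      14→4: 4 black — skip
    14 black
  7 black
6 black
9 gray
  9→13: 13 black — skip
  9→3: 3 black — skip
9 black
10 gray
  10→8: 8 black — skip
  11 gray
    11→2: 2 black — skip
    11→8: 8 black — skip
  11 black
  10→9: 9 black — skip
  10→6: 6 black — skip
10 black
Every edge goes to a white or black vertex — no back edge, so the graph is acyclic.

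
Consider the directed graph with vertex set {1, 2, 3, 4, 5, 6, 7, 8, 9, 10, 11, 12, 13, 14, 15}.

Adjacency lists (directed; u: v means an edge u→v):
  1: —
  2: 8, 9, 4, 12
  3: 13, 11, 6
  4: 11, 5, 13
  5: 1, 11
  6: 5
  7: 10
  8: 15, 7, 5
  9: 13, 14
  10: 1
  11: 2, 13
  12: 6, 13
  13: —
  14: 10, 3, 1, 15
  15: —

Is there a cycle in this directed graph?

Yes

DFS with white/gray/black marking, starting from 1:
1 gray
1 black
2 gray
  8 gray
    15 gray
    15 black
    7 gray
      10 gray
        10→1: 1 black — skip
      10 black
    7 black
    5 gray
      5→1: 1 black — skip
      11 gray
        11→2: 2 is gray → back edge
Back edge found, so a cycle exists: 2 → 8 → 5 → 11 → 2.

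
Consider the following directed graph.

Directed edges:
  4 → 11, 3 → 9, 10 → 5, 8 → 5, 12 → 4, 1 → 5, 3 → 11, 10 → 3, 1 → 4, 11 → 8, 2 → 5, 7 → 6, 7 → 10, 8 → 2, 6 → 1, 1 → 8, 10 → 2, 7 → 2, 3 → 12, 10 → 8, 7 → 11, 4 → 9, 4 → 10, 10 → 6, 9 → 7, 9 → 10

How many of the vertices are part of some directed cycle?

A vertex is on a directed cycle iff it belongs to a strongly connected component of size ≥ 2 (or has a self-loop).
The vertices on cycles are {1, 3, 4, 6, 7, 9, 10, 12} — 8 in total.

8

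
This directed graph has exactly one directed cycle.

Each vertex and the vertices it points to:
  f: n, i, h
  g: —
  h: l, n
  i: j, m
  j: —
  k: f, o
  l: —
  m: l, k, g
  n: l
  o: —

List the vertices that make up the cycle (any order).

DFS with gray/black marking from f:
f gray
  n gray
    l gray
    l black
  n black
  i gray
    j gray
    j black
    m gray
      m→l: l black — skip
      k gray
        k→f: f is gray → back edge
Back edge closes the cycle f → i → m → k → f; its vertices are {f, i, k, m}.

f, i, k, m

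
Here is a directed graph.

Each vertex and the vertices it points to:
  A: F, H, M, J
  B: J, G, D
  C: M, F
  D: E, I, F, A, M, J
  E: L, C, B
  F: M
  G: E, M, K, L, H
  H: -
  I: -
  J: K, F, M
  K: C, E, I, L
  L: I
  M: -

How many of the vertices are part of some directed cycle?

7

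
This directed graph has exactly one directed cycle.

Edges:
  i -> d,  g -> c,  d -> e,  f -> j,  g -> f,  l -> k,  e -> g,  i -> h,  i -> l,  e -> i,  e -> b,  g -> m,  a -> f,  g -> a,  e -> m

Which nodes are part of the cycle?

d, e, i

DFS with gray/black marking from e:
e gray
  g gray
    c gray
    c black
    f gray
      j gray
      j black
    f black
    a gray
      a→f: f black — skip
    a black
    m gray
    m black
  g black
  e→m: m black — skip
  b gray
  b black
  i gray
    d gray
      d→e: e is gray → back edge
Back edge closes the cycle e → i → d → e; its vertices are {d, e, i}.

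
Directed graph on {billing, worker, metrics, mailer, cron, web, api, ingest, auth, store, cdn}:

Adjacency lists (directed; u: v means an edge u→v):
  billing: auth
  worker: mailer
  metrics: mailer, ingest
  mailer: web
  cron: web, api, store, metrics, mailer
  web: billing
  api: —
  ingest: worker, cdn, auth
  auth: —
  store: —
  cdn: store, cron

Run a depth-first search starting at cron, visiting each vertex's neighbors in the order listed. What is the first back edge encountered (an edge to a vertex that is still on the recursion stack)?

cdn→cron

DFS from cron (visiting each vertex's neighbors in the order listed); mark gray on enter, black on exit:
cron gray
  web gray
    billing gray
      auth gray
      auth black
    billing black
  web black
  api gray
  api black
  store gray
  store black
  metrics gray
    mailer gray
      mailer→web: web black — skip
    mailer black
    ingest gray
      worker gray
        worker→mailer: mailer black — skip
      worker black
      cdn gray
        cdn→store: store black — skip
        cdn→cron: cron is gray → back edge
First back edge: cdn → cron.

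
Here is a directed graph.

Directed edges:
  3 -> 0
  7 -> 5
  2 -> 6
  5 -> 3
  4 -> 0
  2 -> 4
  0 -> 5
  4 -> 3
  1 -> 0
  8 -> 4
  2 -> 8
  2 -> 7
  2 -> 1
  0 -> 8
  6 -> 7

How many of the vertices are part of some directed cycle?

A vertex is on a directed cycle iff it belongs to a strongly connected component of size ≥ 2 (or has a self-loop).
The vertices on cycles are {0, 3, 4, 5, 8} — 5 in total.

5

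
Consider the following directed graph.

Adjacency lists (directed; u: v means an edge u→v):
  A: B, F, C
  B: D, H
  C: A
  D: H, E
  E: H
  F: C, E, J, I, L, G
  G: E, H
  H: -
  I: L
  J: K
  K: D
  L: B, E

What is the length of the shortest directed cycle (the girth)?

For each vertex v, BFS finds the shortest path from v back to v.
The shortest such closed walk is C → A → C, length 2.

2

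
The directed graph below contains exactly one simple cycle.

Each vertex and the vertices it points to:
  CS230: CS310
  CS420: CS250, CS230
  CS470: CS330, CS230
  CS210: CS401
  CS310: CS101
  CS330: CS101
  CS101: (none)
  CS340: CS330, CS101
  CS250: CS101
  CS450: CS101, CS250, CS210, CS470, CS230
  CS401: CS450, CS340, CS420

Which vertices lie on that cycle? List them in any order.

CS210, CS401, CS450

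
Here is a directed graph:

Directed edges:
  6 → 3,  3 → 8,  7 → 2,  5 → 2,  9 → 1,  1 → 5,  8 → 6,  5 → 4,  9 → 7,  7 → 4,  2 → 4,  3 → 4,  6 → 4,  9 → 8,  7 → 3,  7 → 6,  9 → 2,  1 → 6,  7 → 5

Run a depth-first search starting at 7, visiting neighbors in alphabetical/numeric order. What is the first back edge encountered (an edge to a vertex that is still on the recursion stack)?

DFS from 7 (visiting neighbors in alphabetical/numeric order); mark gray on enter, black on exit:
7 gray
  2 gray
    4 gray
    4 black
  2 black
  3 gray
    3→4: 4 black — skip
    8 gray
      6 gray
        6→3: 3 is gray → back edge
First back edge: 6 → 3.

6->3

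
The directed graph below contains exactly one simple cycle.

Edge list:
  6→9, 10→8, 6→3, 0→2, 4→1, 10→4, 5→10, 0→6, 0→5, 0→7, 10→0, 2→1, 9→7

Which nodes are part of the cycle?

0, 5, 10

DFS with gray/black marking from 0:
0 gray
  6 gray
    3 gray
    3 black
    9 gray
      7 gray
      7 black
    9 black
  6 black
  5 gray
    10 gray
      4 gray
        1 gray
        1 black
      4 black
      10→0: 0 is gray → back edge
Back edge closes the cycle 0 → 5 → 10 → 0; its vertices are {0, 5, 10}.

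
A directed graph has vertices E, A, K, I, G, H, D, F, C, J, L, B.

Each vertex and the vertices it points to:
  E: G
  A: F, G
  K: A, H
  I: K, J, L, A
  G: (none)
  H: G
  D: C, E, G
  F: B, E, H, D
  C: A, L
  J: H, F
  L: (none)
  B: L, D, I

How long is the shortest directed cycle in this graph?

4

For each vertex v, BFS finds the shortest path from v back to v.
The shortest such closed walk is B → I → A → F → B, length 4.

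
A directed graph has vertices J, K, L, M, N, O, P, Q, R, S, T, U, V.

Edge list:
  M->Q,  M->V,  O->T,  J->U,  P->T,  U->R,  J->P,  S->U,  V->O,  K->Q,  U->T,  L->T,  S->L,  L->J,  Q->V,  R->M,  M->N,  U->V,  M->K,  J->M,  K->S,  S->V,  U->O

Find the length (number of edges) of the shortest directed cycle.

For each vertex v, BFS finds the shortest path from v back to v.
The shortest such closed walk is J → M → K → S → L → J, length 5.

5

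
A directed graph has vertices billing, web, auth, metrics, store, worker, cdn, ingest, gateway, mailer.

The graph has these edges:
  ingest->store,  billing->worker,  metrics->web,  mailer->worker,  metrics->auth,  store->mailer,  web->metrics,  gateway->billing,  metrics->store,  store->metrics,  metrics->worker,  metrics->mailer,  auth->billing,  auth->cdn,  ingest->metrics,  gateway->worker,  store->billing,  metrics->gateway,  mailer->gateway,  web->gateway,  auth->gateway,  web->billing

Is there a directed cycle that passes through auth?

auth lies on a cycle iff there is a path from auth back to itself.
Exploring from auth, it never reaches itself; equivalently, its strongly connected component is a singleton.

No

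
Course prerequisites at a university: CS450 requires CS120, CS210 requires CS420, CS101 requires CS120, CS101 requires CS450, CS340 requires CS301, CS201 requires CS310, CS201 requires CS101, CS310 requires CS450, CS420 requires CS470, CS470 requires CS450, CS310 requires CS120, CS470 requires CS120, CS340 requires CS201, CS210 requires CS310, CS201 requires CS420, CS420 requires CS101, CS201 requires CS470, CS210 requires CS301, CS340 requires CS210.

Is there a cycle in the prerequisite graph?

DFS with white/gray/black marking, starting from CS310:
CS310 gray
  CS450 gray
    CS120 gray
    CS120 black
  CS450 black
  CS310→CS120: CS120 black — skip
CS310 black
CS340 gray
  CS301 gray
  CS301 black
  CS210 gray
    CS210→CS301: CS301 black — skip
    CS210→CS310: CS310 black — skip
    CS420 gray
      CS101 gray
        CS101→CS450: CS450 black — skip
        CS101→CS120: CS120 black — skip
      CS101 black
      CS470 gray
        CS470→CS450: CS450 black — skip
        CS470→CS120: CS120 black — skip
      CS470 black
    CS420 black
  CS210 black
  CS201 gray
    CS201→CS310: CS310 black — skip
    CS201→CS420: CS420 black — skip
    CS201→CS101: CS101 black — skip
    CS201→CS470: CS470 black — skip
  CS201 black
CS340 black
Every edge goes to a white or black vertex — no back edge, so the graph is acyclic.

No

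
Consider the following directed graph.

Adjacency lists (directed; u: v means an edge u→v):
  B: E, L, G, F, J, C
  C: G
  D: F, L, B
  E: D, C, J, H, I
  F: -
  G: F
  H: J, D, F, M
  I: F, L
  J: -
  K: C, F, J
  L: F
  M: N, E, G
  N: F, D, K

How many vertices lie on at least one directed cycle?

6

A vertex is on a directed cycle iff it belongs to a strongly connected component of size ≥ 2 (or has a self-loop).
The vertices on cycles are {B, D, E, H, M, N} — 6 in total.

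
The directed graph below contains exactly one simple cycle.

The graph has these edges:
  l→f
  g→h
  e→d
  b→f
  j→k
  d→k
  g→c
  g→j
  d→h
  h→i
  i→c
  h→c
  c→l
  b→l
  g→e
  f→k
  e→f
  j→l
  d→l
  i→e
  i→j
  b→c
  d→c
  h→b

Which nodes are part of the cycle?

DFS with gray/black marking from h:
h gray
  b gray
    f gray
      k gray
      k black
    f black
    c gray
      l gray
        l→f: f black — skip
      l black
    c black
    b→l: l black — skip
  b black
  h→c: c black — skip
  i gray
    e gray
      e→f: f black — skip
      d gray
        d→k: k black — skip
        d→h: h is gray → back edge
Back edge closes the cycle h → i → e → d → h; its vertices are {d, e, h, i}.

d, e, h, i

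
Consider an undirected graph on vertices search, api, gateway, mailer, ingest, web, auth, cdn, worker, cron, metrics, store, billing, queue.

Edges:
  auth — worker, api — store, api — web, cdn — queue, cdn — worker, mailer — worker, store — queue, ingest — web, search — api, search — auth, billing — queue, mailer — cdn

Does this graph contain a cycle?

Yes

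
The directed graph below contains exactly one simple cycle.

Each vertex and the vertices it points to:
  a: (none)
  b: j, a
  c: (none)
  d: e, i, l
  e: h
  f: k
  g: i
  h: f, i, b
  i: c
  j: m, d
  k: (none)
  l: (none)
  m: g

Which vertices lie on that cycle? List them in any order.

DFS with gray/black marking from h:
h gray
  f gray
    k gray
    k black
  f black
  i gray
    c gray
    c black
  i black
  b gray
    j gray
      m gray
        g gray
          g→i: i black — skip
        g black
      m black
      d gray
        e gray
          e→h: h is gray → back edge
Back edge closes the cycle h → b → j → d → e → h; its vertices are {b, d, e, h, j}.

b, d, e, h, j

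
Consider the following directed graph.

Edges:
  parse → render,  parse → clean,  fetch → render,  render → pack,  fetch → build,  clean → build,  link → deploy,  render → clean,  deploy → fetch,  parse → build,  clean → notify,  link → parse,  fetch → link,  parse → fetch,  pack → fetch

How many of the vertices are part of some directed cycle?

6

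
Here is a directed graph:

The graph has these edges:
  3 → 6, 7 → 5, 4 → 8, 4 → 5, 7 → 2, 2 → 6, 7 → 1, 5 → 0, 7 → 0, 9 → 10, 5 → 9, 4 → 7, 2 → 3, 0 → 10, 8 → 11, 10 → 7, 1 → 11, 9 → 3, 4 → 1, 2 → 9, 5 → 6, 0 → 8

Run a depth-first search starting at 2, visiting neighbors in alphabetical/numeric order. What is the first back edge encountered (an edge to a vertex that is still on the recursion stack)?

DFS from 2 (visiting neighbors in alphabetical/numeric order); mark gray on enter, black on exit:
2 gray
  3 gray
    6 gray
    6 black
  3 black
  2→6: 6 black — skip
  9 gray
    9→3: 3 black — skip
    10 gray
      7 gray
        0 gray
          8 gray
            11 gray
            11 black
          8 black
          0→10: 10 is gray → back edge
First back edge: 0 → 10.

0→10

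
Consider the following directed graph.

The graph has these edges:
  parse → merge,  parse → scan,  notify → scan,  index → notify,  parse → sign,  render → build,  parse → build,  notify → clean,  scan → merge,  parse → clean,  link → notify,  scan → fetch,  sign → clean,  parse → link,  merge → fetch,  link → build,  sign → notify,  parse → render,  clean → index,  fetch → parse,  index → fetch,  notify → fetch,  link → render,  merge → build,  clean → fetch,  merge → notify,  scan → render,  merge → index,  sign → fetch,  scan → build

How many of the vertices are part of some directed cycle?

A vertex is on a directed cycle iff it belongs to a strongly connected component of size ≥ 2 (or has a self-loop).
The vertices on cycles are {link, scan, sign, clean, fetch, index, merge, parse, notify} — 9 in total.

9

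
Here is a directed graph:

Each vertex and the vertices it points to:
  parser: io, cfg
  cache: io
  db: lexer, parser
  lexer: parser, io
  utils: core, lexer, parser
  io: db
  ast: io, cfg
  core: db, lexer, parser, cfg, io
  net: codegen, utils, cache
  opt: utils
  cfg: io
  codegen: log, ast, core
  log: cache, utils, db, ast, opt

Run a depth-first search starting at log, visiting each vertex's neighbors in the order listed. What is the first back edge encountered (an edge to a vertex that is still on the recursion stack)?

parser->io

DFS from log (visiting each vertex's neighbors in the order listed); mark gray on enter, black on exit:
log gray
  cache gray
    io gray
      db gray
        lexer gray
          parser gray
            parser→io: io is gray → back edge
First back edge: parser → io.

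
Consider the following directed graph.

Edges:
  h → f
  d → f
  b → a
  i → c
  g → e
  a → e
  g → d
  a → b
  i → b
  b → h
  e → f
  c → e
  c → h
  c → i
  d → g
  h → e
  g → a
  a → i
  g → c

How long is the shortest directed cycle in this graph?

For each vertex v, BFS finds the shortest path from v back to v.
The shortest such closed walk is g → d → g, length 2.

2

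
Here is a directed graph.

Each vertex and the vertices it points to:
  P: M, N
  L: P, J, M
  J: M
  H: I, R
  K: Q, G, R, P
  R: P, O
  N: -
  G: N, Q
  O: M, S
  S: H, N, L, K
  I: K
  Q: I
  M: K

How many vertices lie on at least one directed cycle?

A vertex is on a directed cycle iff it belongs to a strongly connected component of size ≥ 2 (or has a self-loop).
The vertices on cycles are {G, H, I, J, K, L, M, O, P, Q, R, S} — 12 in total.

12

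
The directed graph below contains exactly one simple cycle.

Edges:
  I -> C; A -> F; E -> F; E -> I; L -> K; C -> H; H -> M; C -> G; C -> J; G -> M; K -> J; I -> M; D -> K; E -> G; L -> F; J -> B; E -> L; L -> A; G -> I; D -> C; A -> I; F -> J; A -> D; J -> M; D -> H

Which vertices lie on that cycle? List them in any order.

C, G, I

DFS with gray/black marking from C:
C gray
  G gray
    M gray
    M black
    I gray
      I→M: M black — skip
      I→C: C is gray → back edge
Back edge closes the cycle C → G → I → C; its vertices are {C, G, I}.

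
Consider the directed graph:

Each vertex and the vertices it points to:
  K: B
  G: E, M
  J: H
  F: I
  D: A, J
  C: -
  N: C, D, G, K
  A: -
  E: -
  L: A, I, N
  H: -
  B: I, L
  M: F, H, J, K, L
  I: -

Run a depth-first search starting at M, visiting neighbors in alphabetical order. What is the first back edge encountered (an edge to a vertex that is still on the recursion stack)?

G→M

DFS from M (visiting neighbors in alphabetical order); mark gray on enter, black on exit:
M gray
  F gray
    I gray
    I black
  F black
  H gray
  H black
  J gray
    J→H: H black — skip
  J black
  K gray
    B gray
      B→I: I black — skip
      L gray
        A gray
        A black
        L→I: I black — skip
        N gray
          C gray
          C black
          D gray
            D→A: A black — skip
            D→J: J black — skip
          D black
          G gray
            E gray
            E black
            G→M: M is gray → back edge
First back edge: G → M.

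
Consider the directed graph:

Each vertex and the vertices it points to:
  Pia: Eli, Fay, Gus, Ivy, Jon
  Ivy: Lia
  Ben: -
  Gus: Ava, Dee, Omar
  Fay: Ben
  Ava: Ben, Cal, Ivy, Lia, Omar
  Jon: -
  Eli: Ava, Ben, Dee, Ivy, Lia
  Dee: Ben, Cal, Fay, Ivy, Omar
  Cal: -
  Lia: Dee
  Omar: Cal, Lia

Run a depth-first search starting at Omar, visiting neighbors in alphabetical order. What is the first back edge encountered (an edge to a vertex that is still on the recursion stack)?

Ivy->Lia

DFS from Omar (visiting neighbors in alphabetical order); mark gray on enter, black on exit:
Omar gray
  Cal gray
  Cal black
  Lia gray
    Dee gray
      Ben gray
      Ben black
      Dee→Cal: Cal black — skip
      Fay gray
        Fay→Ben: Ben black — skip
      Fay black
      Ivy gray
        Ivy→Lia: Lia is gray → back edge
First back edge: Ivy → Lia.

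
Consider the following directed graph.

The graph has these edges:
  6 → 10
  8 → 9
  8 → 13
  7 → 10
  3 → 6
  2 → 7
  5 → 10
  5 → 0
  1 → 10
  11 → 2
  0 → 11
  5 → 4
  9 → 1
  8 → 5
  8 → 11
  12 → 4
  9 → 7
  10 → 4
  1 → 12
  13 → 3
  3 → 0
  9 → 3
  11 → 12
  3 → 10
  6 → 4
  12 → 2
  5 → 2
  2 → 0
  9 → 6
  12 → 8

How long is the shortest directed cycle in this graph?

For each vertex v, BFS finds the shortest path from v back to v.
The shortest such closed walk is 8 → 11 → 12 → 8, length 3.

3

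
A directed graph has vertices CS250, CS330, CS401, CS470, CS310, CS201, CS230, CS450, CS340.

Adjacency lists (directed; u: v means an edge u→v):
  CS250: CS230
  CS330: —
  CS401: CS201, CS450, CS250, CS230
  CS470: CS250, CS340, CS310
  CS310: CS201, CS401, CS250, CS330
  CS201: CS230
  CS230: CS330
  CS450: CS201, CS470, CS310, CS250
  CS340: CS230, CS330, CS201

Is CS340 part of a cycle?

CS340 lies on a cycle iff there is a path from CS340 back to itself.
Exploring from CS340, it never reaches itself; equivalently, its strongly connected component is a singleton.

No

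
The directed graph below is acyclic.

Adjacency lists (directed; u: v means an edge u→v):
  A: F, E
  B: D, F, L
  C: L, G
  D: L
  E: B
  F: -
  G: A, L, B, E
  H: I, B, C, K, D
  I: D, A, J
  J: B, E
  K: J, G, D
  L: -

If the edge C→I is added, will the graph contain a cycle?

Adding C→I creates a cycle iff I can already reach C.
Explore from I: no path reaches C. The graph stays acyclic.

No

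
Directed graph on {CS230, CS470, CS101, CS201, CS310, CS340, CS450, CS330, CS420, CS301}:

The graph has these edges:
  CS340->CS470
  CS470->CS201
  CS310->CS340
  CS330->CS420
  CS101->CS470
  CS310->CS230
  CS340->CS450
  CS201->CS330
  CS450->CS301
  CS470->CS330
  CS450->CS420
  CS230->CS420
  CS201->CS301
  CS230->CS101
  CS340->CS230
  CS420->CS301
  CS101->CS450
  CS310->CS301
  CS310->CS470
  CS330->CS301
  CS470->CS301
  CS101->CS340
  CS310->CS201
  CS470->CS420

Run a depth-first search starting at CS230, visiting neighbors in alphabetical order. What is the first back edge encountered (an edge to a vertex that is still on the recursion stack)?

CS340→CS230

DFS from CS230 (visiting neighbors in alphabetical order); mark gray on enter, black on exit:
CS230 gray
  CS101 gray
    CS340 gray
      CS340→CS230: CS230 is gray → back edge
First back edge: CS340 → CS230.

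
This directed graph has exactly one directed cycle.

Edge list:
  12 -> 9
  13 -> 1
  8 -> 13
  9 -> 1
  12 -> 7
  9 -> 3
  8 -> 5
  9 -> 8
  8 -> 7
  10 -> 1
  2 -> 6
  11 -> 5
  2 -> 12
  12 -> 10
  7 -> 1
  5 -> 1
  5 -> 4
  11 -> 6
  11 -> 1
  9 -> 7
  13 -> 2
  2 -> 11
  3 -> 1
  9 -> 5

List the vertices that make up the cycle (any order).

2, 8, 9, 12, 13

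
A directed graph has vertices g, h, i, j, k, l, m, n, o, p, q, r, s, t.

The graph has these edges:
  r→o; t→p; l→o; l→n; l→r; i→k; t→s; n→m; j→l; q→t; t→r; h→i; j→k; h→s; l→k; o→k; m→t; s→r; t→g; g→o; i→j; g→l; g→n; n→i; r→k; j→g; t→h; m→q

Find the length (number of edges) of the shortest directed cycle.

For each vertex v, BFS finds the shortest path from v back to v.
The shortest such closed walk is m → t → g → n → m, length 4.

4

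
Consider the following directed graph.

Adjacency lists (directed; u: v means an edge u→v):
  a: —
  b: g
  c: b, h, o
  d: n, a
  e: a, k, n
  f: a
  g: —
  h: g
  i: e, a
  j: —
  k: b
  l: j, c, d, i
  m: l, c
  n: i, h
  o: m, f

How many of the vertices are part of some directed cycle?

7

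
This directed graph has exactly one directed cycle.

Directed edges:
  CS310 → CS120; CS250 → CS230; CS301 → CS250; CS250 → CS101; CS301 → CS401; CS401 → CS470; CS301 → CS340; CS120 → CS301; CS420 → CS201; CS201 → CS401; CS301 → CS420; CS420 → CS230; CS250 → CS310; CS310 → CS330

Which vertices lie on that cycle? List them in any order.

CS120, CS250, CS301, CS310

DFS with gray/black marking from CS301:
CS301 gray
  CS420 gray
    CS230 gray
    CS230 black
    CS201 gray
      CS401 gray
        CS470 gray
        CS470 black
      CS401 black
    CS201 black
  CS420 black
  CS301→CS401: CS401 black — skip
  CS250 gray
    CS310 gray
      CS330 gray
      CS330 black
      CS120 gray
        CS120→CS301: CS301 is gray → back edge
Back edge closes the cycle CS301 → CS250 → CS310 → CS120 → CS301; its vertices are {CS120, CS250, CS301, CS310}.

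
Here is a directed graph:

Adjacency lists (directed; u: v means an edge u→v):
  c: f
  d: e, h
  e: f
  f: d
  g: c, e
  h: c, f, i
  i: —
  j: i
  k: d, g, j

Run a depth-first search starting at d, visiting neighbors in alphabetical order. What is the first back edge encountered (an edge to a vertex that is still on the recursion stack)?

DFS from d (visiting neighbors in alphabetical order); mark gray on enter, black on exit:
d gray
  e gray
    f gray
      f→d: d is gray → back edge
First back edge: f → d.

f->d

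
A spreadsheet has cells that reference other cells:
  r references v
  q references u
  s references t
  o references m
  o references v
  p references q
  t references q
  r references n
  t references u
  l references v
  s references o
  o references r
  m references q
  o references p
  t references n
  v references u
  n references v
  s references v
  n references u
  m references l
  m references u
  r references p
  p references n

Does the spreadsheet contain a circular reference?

No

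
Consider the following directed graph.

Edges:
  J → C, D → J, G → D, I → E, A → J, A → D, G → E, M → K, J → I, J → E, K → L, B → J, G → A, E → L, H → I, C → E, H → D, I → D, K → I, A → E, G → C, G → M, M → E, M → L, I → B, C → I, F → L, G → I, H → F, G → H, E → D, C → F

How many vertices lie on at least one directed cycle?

6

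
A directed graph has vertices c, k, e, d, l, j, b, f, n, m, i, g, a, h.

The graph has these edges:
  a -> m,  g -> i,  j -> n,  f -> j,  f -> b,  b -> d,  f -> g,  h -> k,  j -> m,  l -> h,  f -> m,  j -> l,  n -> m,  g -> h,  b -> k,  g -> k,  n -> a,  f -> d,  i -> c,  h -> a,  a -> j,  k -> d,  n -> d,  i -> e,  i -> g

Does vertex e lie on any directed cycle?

No

e lies on a cycle iff there is a path from e back to itself.
Exploring from e, it never reaches itself; equivalently, its strongly connected component is a singleton.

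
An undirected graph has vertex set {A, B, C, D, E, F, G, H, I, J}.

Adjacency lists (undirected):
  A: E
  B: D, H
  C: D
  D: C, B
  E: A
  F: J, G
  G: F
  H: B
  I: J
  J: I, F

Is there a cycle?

DFS, tracking each vertex's parent; an edge to a visited non-parent vertex closes a cycle.
Start from D:
visit D (parent –)
  visit C (parent D)
    C–D: parent, skip
  visit B (parent D)
    B–D: parent, skip
    visit H (parent B)
      H–B: parent, skip
visit A (parent –)
  visit E (parent A)
    E–A: parent, skip
visit F (parent –)
  visit J (parent F)
    visit I (parent J)
      I–J: parent, skip
    J–F: parent, skip
  visit G (parent F)
    G–F: parent, skip
No non-parent visited neighbor found — the graph is a forest.

No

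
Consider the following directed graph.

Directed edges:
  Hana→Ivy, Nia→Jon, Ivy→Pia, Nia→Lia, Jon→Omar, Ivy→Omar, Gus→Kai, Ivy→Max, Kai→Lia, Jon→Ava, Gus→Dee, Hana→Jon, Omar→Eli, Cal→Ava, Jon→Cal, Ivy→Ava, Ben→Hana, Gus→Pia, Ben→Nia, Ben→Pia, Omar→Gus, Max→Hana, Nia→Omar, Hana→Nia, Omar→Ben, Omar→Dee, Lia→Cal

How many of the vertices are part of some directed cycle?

A vertex is on a directed cycle iff it belongs to a strongly connected component of size ≥ 2 (or has a self-loop).
The vertices on cycles are {Ben, Ivy, Jon, Max, Nia, Hana, Omar} — 7 in total.

7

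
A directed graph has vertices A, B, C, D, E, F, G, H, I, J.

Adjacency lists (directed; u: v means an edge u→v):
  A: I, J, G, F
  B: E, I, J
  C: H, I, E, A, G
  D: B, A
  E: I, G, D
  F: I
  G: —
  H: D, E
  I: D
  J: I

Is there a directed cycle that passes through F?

Yes

F is on a cycle iff F can reach itself via ≥1 edge.
F → I → D → A → F — yes.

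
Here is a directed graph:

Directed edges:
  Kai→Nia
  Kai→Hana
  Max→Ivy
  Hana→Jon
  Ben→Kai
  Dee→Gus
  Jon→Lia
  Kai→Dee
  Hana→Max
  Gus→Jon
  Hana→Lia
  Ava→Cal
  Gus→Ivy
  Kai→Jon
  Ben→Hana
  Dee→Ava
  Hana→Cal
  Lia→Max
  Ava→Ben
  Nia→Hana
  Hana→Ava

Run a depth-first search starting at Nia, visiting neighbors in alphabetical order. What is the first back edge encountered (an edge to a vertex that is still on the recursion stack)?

DFS from Nia (visiting neighbors in alphabetical order); mark gray on enter, black on exit:
Nia gray
  Hana gray
    Ava gray
      Ben gray
        Ben→Hana: Hana is gray → back edge
First back edge: Ben → Hana.

Ben→Hana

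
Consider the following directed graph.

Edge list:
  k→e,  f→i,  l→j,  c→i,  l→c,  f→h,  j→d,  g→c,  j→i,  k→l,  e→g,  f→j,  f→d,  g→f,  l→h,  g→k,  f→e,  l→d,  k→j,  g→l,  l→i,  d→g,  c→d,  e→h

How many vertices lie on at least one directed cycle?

A vertex is on a directed cycle iff it belongs to a strongly connected component of size ≥ 2 (or has a self-loop).
The vertices on cycles are {c, d, e, f, g, j, k, l} — 8 in total.

8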